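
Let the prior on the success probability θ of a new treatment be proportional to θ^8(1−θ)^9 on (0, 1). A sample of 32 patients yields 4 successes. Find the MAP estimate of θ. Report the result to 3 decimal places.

The prior density ∝ θ^8(1−θ)^9 is the kernel of Beta(9, 10).
Data: 4 successes in 32 trials. The binomial likelihood contributes θ^4(1−θ)^28, so the posterior is Beta(9+4, 10+28) = Beta(13, 38).
For Beta(a, b) with a, b > 1 the mode is (a−1)/(a+b−2) = 12/49 ≈ 0.245.

θ̂_MAP = 0.245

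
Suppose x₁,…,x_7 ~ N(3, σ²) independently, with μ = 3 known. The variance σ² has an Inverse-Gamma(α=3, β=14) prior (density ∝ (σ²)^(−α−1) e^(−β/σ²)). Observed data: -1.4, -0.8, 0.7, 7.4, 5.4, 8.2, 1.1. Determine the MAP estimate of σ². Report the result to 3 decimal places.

σ̂²_MAP = 8.191

Sum of squared deviations about the known mean: SS = (-1.4−3)² + (-0.8−3)² + (0.7−3)² + (7.4−3)² + (5.4−3)² + (8.2−3)² + (1.1−3)² = 94.86.
The Normal likelihood contributes (σ²)^(−n/2) exp(−SS/(2σ²)), so the posterior is Inverse-Gamma(α + n/2, β + SS/2) = Inverse-Gamma(6.5, 61.43).
The mode of Inverse-Gamma(a, b) is b/(a+1) = 61.43/7.5 ≈ 8.191.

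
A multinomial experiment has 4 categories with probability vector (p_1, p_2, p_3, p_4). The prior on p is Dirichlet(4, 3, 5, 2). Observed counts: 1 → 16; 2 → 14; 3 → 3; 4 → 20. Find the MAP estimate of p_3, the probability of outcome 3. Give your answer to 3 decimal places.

MAP estimate: 0.111

The posterior is Dirichlet(αᵢ + nᵢ) = Dirichlet(20, 17, 8, 22).
For a Dirichlet(a₁,…,a_K) with all aᵢ > 1, the mode has j-th component (aⱼ − 1)/(Σaᵢ − K).
Here Σaᵢ = 67 and K = 4, so p_3 = (8 − 1)/(67 − 4) = 7/63 ≈ 0.111.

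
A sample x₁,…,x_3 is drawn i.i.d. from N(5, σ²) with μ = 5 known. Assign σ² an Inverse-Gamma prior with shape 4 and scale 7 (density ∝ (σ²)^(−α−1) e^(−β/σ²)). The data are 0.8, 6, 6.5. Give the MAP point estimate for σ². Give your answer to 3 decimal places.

σ̂²_MAP = 2.684

Sum of squared deviations about the known mean: SS = (0.8−5)² + (6−5)² + (6.5−5)² = 20.89.
The Normal likelihood contributes (σ²)^(−n/2) exp(−SS/(2σ²)), so the posterior is Inverse-Gamma(α + n/2, β + SS/2) = Inverse-Gamma(5.5, 17.445).
The mode of Inverse-Gamma(a, b) is b/(a+1) = 17.445/6.5 ≈ 2.684.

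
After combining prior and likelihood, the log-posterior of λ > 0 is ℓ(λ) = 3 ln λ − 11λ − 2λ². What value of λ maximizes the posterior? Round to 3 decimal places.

λ̂_MAP = 0.250

ℓ'(λ) = 3/λ − 11 − 4λ. Setting this to zero and multiplying by λ: 4λ² + 11λ − 3 = 0.
λ = (−11 + √(11² + 4·4·3)) / (2·4) = (−11 + √169) / 8 = (−11 + 13)/8 = 1/4.
ℓ''(λ) = −3/λ² − 4 < 0, confirming a maximum.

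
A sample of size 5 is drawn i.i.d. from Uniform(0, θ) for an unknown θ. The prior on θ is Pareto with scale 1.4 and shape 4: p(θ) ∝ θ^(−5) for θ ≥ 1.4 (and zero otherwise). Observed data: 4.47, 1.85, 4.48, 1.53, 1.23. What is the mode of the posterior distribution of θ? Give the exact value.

θ̂_MAP = 4.48

The Uniform(0, θ) likelihood is θ^(−n) for θ ≥ max(xᵢ), zero otherwise. Here max(xᵢ) = 4.48.
Posterior ∝ θ^(−5) · θ^(−5) = θ^(−10) on θ ≥ max(1.4, 4.48) = 4.48.
This density is strictly decreasing in θ, so the posterior mode lies at the lower boundary of the support.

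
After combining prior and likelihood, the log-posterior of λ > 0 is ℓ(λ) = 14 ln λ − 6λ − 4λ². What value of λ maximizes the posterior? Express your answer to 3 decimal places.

λ̂_MAP = 1.000

ℓ'(λ) = 14/λ − 6 − 8λ. Setting this to zero and multiplying by λ: 8λ² + 6λ − 14 = 0.
λ = (−6 + √(6² + 4·8·14)) / (2·8) = (−6 + √484) / 16 = (−6 + 22)/16 = 1.
ℓ''(λ) = −14/λ² − 8 < 0, confirming a maximum.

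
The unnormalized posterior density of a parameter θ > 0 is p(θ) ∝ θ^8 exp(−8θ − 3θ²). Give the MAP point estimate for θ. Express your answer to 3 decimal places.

ℓ'(θ) = 8/θ − 8 − 6θ. Setting this to zero and multiplying by θ: 6θ² + 8θ − 8 = 0.
θ = (−8 + √(8² + 4·6·8)) / (2·6) = (−8 + √256) / 12 = (−8 + 16)/12 = 2/3.
ℓ''(θ) = −8/θ² − 6 < 0, confirming a maximum.

θ̂_MAP = 0.667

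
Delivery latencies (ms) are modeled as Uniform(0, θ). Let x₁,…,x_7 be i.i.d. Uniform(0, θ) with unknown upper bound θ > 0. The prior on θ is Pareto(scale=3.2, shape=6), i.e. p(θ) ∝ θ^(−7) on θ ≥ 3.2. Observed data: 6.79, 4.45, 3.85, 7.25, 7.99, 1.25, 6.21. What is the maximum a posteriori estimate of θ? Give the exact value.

θ̂_MAP = 7.99

The Uniform(0, θ) likelihood is θ^(−n) for θ ≥ max(xᵢ), zero otherwise. Here max(xᵢ) = 7.99.
Posterior ∝ θ^(−7) · θ^(−7) = θ^(−14) on θ ≥ max(3.2, 7.99) = 7.99.
This density is strictly decreasing in θ, so the posterior mode lies at the lower boundary of the support.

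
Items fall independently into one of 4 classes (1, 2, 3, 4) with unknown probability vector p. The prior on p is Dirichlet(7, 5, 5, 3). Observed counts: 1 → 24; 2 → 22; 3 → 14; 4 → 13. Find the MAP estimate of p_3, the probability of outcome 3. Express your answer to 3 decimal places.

MAP estimate: 0.202

The posterior is Dirichlet(αᵢ + nᵢ) = Dirichlet(31, 27, 19, 16).
For a Dirichlet(a₁,…,a_K) with all aᵢ > 1, the mode has j-th component (aⱼ − 1)/(Σaᵢ − K).
Here Σaᵢ = 93 and K = 4, so p_3 = (19 − 1)/(93 − 4) = 18/89 ≈ 0.202.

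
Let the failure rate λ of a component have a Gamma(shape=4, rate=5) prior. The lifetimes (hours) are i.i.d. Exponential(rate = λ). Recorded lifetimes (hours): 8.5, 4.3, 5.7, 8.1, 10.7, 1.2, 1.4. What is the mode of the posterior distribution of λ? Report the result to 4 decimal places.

λ̂_MAP = 0.2227

The Exponential(rate=λ) likelihood is ∝ λ^n e^(−λΣtᵢ). Here n = 7 and Σtᵢ = 8.5 + 4.3 + 5.7 + 8.1 + 10.7 + 1.2 + 1.4 = 39.9.
Posterior ∝ λ^3e^(−5λ) · λ^7e^(−39.9λ) = λ^10e^(−44.9λ), i.e. Gamma(11, 44.9).
Mode = (a−1)/b = 10/44.9 ≈ 0.2227.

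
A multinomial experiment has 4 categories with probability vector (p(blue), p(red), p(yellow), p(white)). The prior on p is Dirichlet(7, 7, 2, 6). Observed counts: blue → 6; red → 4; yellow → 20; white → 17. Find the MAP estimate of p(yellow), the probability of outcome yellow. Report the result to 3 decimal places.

MAP estimate of p(yellow) = 0.323

The posterior is Dirichlet(αᵢ + nᵢ) = Dirichlet(13, 11, 22, 23).
For a Dirichlet(a₁,…,a_K) with all aᵢ > 1, the mode has j-th component (aⱼ − 1)/(Σaᵢ − K).
Here Σaᵢ = 69 and K = 4, so p(yellow) = (22 − 1)/(69 − 4) = 21/65 ≈ 0.323.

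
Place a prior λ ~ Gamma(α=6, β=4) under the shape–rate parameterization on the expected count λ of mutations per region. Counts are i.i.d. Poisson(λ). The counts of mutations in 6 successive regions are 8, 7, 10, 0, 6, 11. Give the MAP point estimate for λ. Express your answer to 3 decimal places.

Σxᵢ = 8+7+10+0+6+11 = 42, with n = 6.
Posterior ∝ λ^5e^(−4λ) · λ^42e^(−6λ) = λ^47e^(−10λ), i.e. Gamma(shape=48, rate=10).
The mode of a Gamma(a, b) with a ≥ 1 (shape–rate) is (a−1)/b = 47/10 ≈ 4.700.

λ̂_MAP = 4.700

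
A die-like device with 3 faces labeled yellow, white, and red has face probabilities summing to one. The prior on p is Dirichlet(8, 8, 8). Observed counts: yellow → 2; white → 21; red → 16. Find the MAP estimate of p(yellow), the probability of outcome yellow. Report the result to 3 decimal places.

MAP estimate of p(yellow) = 0.150

The posterior is Dirichlet(αᵢ + nᵢ) = Dirichlet(10, 29, 24).
For a Dirichlet(a₁,…,a_K) with all aᵢ > 1, the mode has j-th component (aⱼ − 1)/(Σaᵢ − K).
Here Σaᵢ = 63 and K = 3, so p(yellow) = (10 − 1)/(63 − 3) = 9/60 ≈ 0.150.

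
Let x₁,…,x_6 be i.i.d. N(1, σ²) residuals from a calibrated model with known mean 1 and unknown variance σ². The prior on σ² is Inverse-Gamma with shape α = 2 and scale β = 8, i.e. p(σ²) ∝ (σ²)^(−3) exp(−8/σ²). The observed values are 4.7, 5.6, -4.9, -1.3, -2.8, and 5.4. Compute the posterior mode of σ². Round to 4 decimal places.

σ̂²_MAP = 10.3958

Sum of squared deviations about the known mean: SS = (4.7−1)² + (5.6−1)² + (-4.9−1)² + (-1.3−1)² + (-2.8−1)² + (5.4−1)² = 108.75.
The Normal likelihood contributes (σ²)^(−n/2) exp(−SS/(2σ²)), so the posterior is Inverse-Gamma(α + n/2, β + SS/2) = Inverse-Gamma(5, 62.375).
The mode of Inverse-Gamma(a, b) is b/(a+1) = 62.375/6 ≈ 10.3958.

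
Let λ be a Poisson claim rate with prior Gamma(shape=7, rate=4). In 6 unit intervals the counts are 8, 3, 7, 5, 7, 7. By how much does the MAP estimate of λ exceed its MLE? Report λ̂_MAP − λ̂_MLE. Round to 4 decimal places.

Σxᵢ = 37. Posterior is Gamma(44, 10); MAP = (44−1)/10 = 43/10 ≈ 4.30000.
MLE = x̄ = 37/6 ≈ 6.16667.
Difference = 43/10 − 37/6 = -28/15 ≈ -1.8667.

MAP − MLE = -1.8667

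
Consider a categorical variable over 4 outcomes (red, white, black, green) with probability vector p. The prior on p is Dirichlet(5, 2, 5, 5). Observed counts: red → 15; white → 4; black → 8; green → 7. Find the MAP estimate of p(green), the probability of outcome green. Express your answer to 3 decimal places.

MAP estimate of p(green) = 0.234

The posterior is Dirichlet(αᵢ + nᵢ) = Dirichlet(20, 6, 13, 12).
For a Dirichlet(a₁,…,a_K) with all aᵢ > 1, the mode has j-th component (aⱼ − 1)/(Σaᵢ − K).
Here Σaᵢ = 51 and K = 4, so p(green) = (12 − 1)/(51 − 4) = 11/47 ≈ 0.234.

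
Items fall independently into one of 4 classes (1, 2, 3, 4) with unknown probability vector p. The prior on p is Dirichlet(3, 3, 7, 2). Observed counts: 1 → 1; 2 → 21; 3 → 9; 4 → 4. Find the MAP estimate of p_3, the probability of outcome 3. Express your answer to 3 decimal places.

The posterior is Dirichlet(αᵢ + nᵢ) = Dirichlet(4, 24, 16, 6).
For a Dirichlet(a₁,…,a_K) with all aᵢ > 1, the mode has j-th component (aⱼ − 1)/(Σaᵢ − K).
Here Σaᵢ = 50 and K = 4, so p_3 = (16 − 1)/(50 − 4) = 15/46 ≈ 0.326.

MAP estimate: 0.326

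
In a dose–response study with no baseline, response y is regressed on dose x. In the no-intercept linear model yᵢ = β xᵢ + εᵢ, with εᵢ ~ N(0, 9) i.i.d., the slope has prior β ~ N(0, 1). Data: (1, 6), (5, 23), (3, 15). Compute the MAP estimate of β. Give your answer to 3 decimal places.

β̂_MAP = 3.773

log p(β | y) = −Σ(yᵢ − βxᵢ)²/(2·9) − β²/(2·1) + const.
Setting the derivative to zero: Σxᵢ(yᵢ − βxᵢ)/9 − β/1 = 0, so β = Σxᵢyᵢ / (Σxᵢ² + σ²/τ²).
Σxᵢyᵢ = 1·6 + 5·23 + 3·15 = 166; Σxᵢ² = 35; σ²/τ² = 9.
β̂_MAP = 166 / (35 + 9) = 166/44 ≈ 3.773.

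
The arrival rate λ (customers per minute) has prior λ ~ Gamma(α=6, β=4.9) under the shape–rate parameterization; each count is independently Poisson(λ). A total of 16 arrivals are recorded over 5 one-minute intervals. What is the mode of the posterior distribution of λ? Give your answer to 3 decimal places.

λ̂_MAP = 2.121

Σxᵢ = 16, n = 5.
Posterior ∝ λ^5e^(−4.9λ) · λ^16e^(−5λ) = λ^21e^(−9.9λ), i.e. Gamma(shape=22, rate=9.9).
The mode of a Gamma(a, b) with a ≥ 1 (shape–rate) is (a−1)/b = 21/9.9 ≈ 2.121.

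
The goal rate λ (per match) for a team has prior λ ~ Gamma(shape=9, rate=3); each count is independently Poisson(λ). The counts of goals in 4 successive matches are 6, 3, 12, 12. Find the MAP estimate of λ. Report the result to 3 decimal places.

Σxᵢ = 6+3+12+12 = 33, with n = 4.
Posterior ∝ λ^8e^(−3λ) · λ^33e^(−4λ) = λ^41e^(−7λ), i.e. Gamma(shape=42, rate=7).
The mode of a Gamma(a, b) with a ≥ 1 (shape–rate) is (a−1)/b = 41/7 ≈ 5.857.

λ̂_MAP = 5.857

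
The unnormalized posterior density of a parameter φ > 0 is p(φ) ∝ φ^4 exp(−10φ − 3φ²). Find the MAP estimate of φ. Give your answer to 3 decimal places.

ℓ'(φ) = 4/φ − 10 − 6φ. Setting this to zero and multiplying by φ: 6φ² + 10φ − 4 = 0.
φ = (−10 + √(10² + 4·6·4)) / (2·6) = (−10 + √196) / 12 = (−10 + 14)/12 = 1/3.
ℓ''(φ) = −4/φ² − 6 < 0, confirming a maximum.

φ̂_MAP = 0.333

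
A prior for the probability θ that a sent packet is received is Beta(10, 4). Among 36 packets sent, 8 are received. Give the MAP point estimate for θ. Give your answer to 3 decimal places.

Prior: Beta(10, 4).
Data: 8 successes in 36 trials. The binomial likelihood contributes θ^8(1−θ)^28, so the posterior is Beta(10+8, 4+28) = Beta(18, 32).
For Beta(a, b) with a, b > 1 the mode is (a−1)/(a+b−2) = 17/48 ≈ 0.354.

θ̂_MAP = 0.354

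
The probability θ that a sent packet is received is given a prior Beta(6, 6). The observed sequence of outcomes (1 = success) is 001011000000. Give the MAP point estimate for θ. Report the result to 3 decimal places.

Prior: Beta(6, 6).
Data: 3 successes in 12 trials (from the sequence). The binomial likelihood contributes θ^3(1−θ)^9, so the posterior is Beta(6+3, 6+9) = Beta(9, 15).
For Beta(a, b) with a, b > 1 the mode is (a−1)/(a+b−2) = 8/22 ≈ 0.364.

θ̂_MAP = 0.364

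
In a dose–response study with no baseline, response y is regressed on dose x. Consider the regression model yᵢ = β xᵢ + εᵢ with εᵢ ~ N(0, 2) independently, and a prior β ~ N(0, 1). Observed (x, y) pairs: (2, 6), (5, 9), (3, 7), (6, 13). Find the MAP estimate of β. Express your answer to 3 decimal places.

β̂_MAP = 2.053

log p(β | y) = −Σ(yᵢ − βxᵢ)²/(2·2) − β²/(2·1) + const.
Setting the derivative to zero: Σxᵢ(yᵢ − βxᵢ)/2 − β/1 = 0, so β = Σxᵢyᵢ / (Σxᵢ² + σ²/τ²).
Σxᵢyᵢ = 2·6 + 5·9 + 3·7 + 6·13 = 156; Σxᵢ² = 74; σ²/τ² = 2.
β̂_MAP = 156 / (74 + 2) = 156/76 ≈ 2.053.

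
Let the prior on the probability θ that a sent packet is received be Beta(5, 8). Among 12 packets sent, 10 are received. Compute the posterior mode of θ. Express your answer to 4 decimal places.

Prior: Beta(5, 8).
Data: 10 successes in 12 trials. The binomial likelihood contributes θ^10(1−θ)^2, so the posterior is Beta(5+10, 8+2) = Beta(15, 10).
For Beta(a, b) with a, b > 1 the mode is (a−1)/(a+b−2) = 14/23 ≈ 0.6087.

θ̂_MAP = 0.6087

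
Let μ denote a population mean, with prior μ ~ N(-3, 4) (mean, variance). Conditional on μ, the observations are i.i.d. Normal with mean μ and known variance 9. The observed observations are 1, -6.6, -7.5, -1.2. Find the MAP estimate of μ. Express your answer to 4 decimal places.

n = 4; x̄ = (1 + (-6.6) + (-7.5) + (-1.2))/4 = -14.3/4 = -3.575.
For a Normal prior and Normal likelihood with known variance, the posterior is Normal; its mode equals its mean, the precision-weighted average.
Prior precision 1/σ₀² = 1/4 = 0.25; data precision n/σ² = 4/9.
μ̂ = (0.25·(-3) + (4/9)·(-3.575)) / (0.25 + 4/9) = (-421/180)/(25/36) = -3.3680.

μ̂_MAP = -3.3680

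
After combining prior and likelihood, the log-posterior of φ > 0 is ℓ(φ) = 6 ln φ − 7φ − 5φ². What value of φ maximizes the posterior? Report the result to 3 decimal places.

φ̂_MAP = 0.500

ℓ'(φ) = 6/φ − 7 − 10φ. Setting this to zero and multiplying by φ: 10φ² + 7φ − 6 = 0.
φ = (−7 + √(7² + 4·10·6)) / (2·10) = (−7 + √289) / 20 = (−7 + 17)/20 = 1/2.
ℓ''(φ) = −6/φ² − 10 < 0, confirming a maximum.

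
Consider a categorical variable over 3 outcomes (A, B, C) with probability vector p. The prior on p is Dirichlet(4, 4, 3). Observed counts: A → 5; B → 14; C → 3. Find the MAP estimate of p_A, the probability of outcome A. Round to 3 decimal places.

The posterior is Dirichlet(αᵢ + nᵢ) = Dirichlet(9, 18, 6).
For a Dirichlet(a₁,…,a_K) with all aᵢ > 1, the mode has j-th component (aⱼ − 1)/(Σaᵢ − K).
Here Σaᵢ = 33 and K = 3, so p_A = (9 − 1)/(33 − 3) = 8/30 ≈ 0.267.

MAP estimate of p_A = 0.267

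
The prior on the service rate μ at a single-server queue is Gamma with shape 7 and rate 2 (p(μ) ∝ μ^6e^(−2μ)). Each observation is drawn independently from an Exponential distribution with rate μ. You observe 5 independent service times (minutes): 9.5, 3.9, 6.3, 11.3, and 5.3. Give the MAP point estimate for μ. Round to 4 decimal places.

The Exponential(rate=μ) likelihood is ∝ μ^n e^(−μΣtᵢ). Here n = 5 and Σtᵢ = 9.5 + 3.9 + 6.3 + 11.3 + 5.3 = 36.3.
Posterior ∝ μ^6e^(−2μ) · μ^5e^(−36.3μ) = μ^11e^(−38.3μ), i.e. Gamma(12, 38.3).
Mode = (a−1)/b = 11/38.3 ≈ 0.2872.

μ̂_MAP = 0.2872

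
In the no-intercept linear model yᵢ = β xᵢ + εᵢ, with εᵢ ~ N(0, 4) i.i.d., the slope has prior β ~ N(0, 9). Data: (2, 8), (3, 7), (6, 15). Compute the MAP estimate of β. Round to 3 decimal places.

β̂_MAP = 2.569

log p(β | y) = −Σ(yᵢ − βxᵢ)²/(2·4) − β²/(2·9) + const.
Setting the derivative to zero: Σxᵢ(yᵢ − βxᵢ)/4 − β/9 = 0, so β = Σxᵢyᵢ / (Σxᵢ² + σ²/τ²).
Σxᵢyᵢ = 2·8 + 3·7 + 6·15 = 127; Σxᵢ² = 49; σ²/τ² = 4/9.
β̂_MAP = 127 / (49 + 4/9) = 127/(445/9) = 1143/445 ≈ 2.569.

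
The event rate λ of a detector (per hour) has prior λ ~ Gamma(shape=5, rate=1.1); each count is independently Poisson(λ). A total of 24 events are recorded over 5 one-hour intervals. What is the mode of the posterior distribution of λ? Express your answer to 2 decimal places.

λ̂_MAP = 4.59

Σxᵢ = 24, n = 5.
Posterior ∝ λ^4e^(−1.1λ) · λ^24e^(−5λ) = λ^28e^(−6.1λ), i.e. Gamma(shape=29, rate=6.1).
The mode of a Gamma(a, b) with a ≥ 1 (shape–rate) is (a−1)/b = 28/6.1 ≈ 4.59.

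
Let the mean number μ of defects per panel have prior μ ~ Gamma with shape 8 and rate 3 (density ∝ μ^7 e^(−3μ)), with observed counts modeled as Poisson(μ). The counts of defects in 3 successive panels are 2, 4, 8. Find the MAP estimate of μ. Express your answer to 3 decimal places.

μ̂_MAP = 3.500

Σxᵢ = 2+4+8 = 14, with n = 3.
Posterior ∝ μ^7e^(−3μ) · μ^14e^(−3μ) = μ^21e^(−6μ), i.e. Gamma(shape=22, rate=6).
The mode of a Gamma(a, b) with a ≥ 1 (shape–rate) is (a−1)/b = 21/6 ≈ 3.500.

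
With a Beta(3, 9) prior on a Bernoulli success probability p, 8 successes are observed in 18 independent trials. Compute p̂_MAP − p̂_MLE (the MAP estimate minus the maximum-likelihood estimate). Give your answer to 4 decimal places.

Posterior is Beta(11, 19); MAP = (11−1)/(30−2) = 10/28 ≈ 0.35714.
MLE ignores the prior: p̂_MLE = k/n = 8/18 ≈ 0.44444.
Difference = 10/28 − 8/18 = -11/126 ≈ -0.0873.

MAP − MLE = -0.0873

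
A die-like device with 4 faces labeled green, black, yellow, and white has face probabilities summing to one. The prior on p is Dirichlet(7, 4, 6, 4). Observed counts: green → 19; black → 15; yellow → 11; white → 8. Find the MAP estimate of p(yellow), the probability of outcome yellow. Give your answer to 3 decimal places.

The posterior is Dirichlet(αᵢ + nᵢ) = Dirichlet(26, 19, 17, 12).
For a Dirichlet(a₁,…,a_K) with all aᵢ > 1, the mode has j-th component (aⱼ − 1)/(Σaᵢ − K).
Here Σaᵢ = 74 and K = 4, so p(yellow) = (17 − 1)/(74 − 4) = 16/70 ≈ 0.229.

MAP estimate of p(yellow) = 0.229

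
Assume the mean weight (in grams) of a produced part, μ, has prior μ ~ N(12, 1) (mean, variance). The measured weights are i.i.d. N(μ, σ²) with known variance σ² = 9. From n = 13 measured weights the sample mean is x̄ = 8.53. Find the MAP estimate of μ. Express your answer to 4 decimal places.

μ̂_MAP = 9.9495

n = 13, x̄ = 8.53.
For a Normal prior and Normal likelihood with known variance, the posterior is Normal; its mode equals its mean, the precision-weighted average.
Prior precision 1/σ₀² = 1/1 = 1; data precision n/σ² = 13/9.
μ̂ = (1·12 + (13/9)·8.53) / (1 + 13/9) = (21889/900)/(22/9) = 21889/2200 ≈ 9.9495.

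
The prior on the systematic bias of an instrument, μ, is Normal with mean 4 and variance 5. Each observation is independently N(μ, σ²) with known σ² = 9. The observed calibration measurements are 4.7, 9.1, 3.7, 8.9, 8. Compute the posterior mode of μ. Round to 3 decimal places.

n = 5; x̄ = (4.7 + 9.1 + 3.7 + 8.9 + 8)/5 = 34.4/5 = 6.88.
For a Normal prior and Normal likelihood with known variance, the posterior is Normal; its mode equals its mean, the precision-weighted average.
Prior precision 1/σ₀² = 1/5 = 0.2; data precision n/σ² = 5/9.
μ̂ = (0.2·4 + (5/9)·6.88) / (0.2 + 5/9) = (208/45)/(34/45) = 104/17 ≈ 6.118.

μ̂_MAP = 6.118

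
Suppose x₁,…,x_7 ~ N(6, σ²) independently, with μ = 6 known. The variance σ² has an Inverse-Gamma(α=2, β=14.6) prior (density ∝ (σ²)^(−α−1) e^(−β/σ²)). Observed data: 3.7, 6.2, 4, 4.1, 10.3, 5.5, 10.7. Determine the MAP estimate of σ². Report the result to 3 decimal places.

σ̂²_MAP = 6.382

Sum of squared deviations about the known mean: SS = (3.7−6)² + (6.2−6)² + (4−6)² + (4.1−6)² + (10.3−6)² + (5.5−6)² + (10.7−6)² = 53.77.
The Normal likelihood contributes (σ²)^(−n/2) exp(−SS/(2σ²)), so the posterior is Inverse-Gamma(α + n/2, β + SS/2) = Inverse-Gamma(5.5, 41.485).
The mode of Inverse-Gamma(a, b) is b/(a+1) = 41.485/6.5 ≈ 6.382.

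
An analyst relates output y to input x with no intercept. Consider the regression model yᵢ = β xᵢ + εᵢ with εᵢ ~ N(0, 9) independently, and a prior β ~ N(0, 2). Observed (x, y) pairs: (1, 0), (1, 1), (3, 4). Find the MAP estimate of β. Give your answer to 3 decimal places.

log p(β | y) = −Σ(yᵢ − βxᵢ)²/(2·9) − β²/(2·2) + const.
Setting the derivative to zero: Σxᵢ(yᵢ − βxᵢ)/9 − β/2 = 0, so β = Σxᵢyᵢ / (Σxᵢ² + σ²/τ²).
Σxᵢyᵢ = 1·0 + 1·1 + 3·4 = 13; Σxᵢ² = 11; σ²/τ² = 4.5.
β̂_MAP = 13 / (11 + 4.5) = 13/15.5 ≈ 0.839.

β̂_MAP = 0.839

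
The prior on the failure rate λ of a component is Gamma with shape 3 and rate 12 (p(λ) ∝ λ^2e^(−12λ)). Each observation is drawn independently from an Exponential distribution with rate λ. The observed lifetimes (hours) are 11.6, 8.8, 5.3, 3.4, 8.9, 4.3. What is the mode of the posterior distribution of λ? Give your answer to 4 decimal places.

λ̂_MAP = 0.1473

The Exponential(rate=λ) likelihood is ∝ λ^n e^(−λΣtᵢ). Here n = 6 and Σtᵢ = 11.6 + 8.8 + 5.3 + 3.4 + 8.9 + 4.3 = 42.3.
Posterior ∝ λ^2e^(−12λ) · λ^6e^(−42.3λ) = λ^8e^(−54.3λ), i.e. Gamma(9, 54.3).
Mode = (a−1)/b = 8/54.3 ≈ 0.1473.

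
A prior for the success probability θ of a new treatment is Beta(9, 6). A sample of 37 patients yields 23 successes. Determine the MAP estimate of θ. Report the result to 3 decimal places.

θ̂_MAP = 0.620

Prior: Beta(9, 6).
Data: 23 successes in 37 trials. The binomial likelihood contributes θ^23(1−θ)^14, so the posterior is Beta(9+23, 6+14) = Beta(32, 20).
For Beta(a, b) with a, b > 1 the mode is (a−1)/(a+b−2) = 31/50 ≈ 0.620.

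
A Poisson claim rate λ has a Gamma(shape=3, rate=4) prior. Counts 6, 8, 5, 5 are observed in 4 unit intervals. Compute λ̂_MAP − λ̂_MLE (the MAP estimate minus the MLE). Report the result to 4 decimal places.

Σxᵢ = 24. Posterior is Gamma(27, 8); MAP = (27−1)/8 = 26/8 ≈ 3.25000.
MLE = x̄ = 24/4 ≈ 6.00000.
Difference = 26/8 − 24/4 = -11/4 ≈ -2.7500.

MAP − MLE = -2.7500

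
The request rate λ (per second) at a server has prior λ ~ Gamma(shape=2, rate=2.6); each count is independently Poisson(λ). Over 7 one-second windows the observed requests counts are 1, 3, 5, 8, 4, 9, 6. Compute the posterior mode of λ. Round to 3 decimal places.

λ̂_MAP = 3.854

Σxᵢ = 1+3+5+8+4+9+6 = 36, with n = 7.
Posterior ∝ λe^(−2.6λ) · λ^36e^(−7λ) = λ^37e^(−9.6λ), i.e. Gamma(shape=38, rate=9.6).
The mode of a Gamma(a, b) with a ≥ 1 (shape–rate) is (a−1)/b = 37/9.6 ≈ 3.854.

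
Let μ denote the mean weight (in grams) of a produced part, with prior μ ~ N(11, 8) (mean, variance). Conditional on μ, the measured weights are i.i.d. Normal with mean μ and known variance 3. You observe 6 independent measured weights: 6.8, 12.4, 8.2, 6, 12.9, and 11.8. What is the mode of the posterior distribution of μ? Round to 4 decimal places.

n = 6; x̄ = (6.8 + 12.4 + 8.2 + 6 + 12.9 + 11.8)/6 = 58.1/6 = 581/60 ≈ 9.6833.
For a Normal prior and Normal likelihood with known variance, the posterior is Normal; its mode equals its mean, the precision-weighted average.
Prior precision 1/σ₀² = 1/8 = 0.125; data precision n/σ² = 6/3 = 2.
μ̂ = (0.125·11 + 2·(581/60)) / (0.125 + 2) = (2489/120)/2.125 = 2489/255 ≈ 9.7608.

μ̂_MAP = 9.7608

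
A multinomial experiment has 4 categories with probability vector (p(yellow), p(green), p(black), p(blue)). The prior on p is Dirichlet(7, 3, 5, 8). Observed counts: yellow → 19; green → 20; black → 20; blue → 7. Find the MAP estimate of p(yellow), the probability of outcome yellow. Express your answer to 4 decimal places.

MAP estimate of p(yellow) = 0.2941

The posterior is Dirichlet(αᵢ + nᵢ) = Dirichlet(26, 23, 25, 15).
For a Dirichlet(a₁,…,a_K) with all aᵢ > 1, the mode has j-th component (aⱼ − 1)/(Σaᵢ − K).
Here Σaᵢ = 89 and K = 4, so p(yellow) = (26 − 1)/(89 − 4) = 25/85 ≈ 0.2941.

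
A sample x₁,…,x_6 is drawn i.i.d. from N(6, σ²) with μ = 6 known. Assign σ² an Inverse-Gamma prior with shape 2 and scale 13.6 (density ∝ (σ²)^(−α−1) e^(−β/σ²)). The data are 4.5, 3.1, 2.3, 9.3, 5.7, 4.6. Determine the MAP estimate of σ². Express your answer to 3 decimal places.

σ̂²_MAP = 5.374

Sum of squared deviations about the known mean: SS = (4.5−6)² + (3.1−6)² + (2.3−6)² + (9.3−6)² + (5.7−6)² + (4.6−6)² = 37.29.
The Normal likelihood contributes (σ²)^(−n/2) exp(−SS/(2σ²)), so the posterior is Inverse-Gamma(α + n/2, β + SS/2) = Inverse-Gamma(5, 32.245).
The mode of Inverse-Gamma(a, b) is b/(a+1) = 32.245/6 ≈ 5.374.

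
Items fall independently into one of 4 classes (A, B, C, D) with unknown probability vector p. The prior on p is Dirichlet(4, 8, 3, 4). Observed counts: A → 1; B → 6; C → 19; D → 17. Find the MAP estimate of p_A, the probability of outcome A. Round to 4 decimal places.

MAP estimate of p_A = 0.0690

The posterior is Dirichlet(αᵢ + nᵢ) = Dirichlet(5, 14, 22, 21).
For a Dirichlet(a₁,…,a_K) with all aᵢ > 1, the mode has j-th component (aⱼ − 1)/(Σaᵢ − K).
Here Σaᵢ = 62 and K = 4, so p_A = (5 − 1)/(62 − 4) = 4/58 ≈ 0.0690.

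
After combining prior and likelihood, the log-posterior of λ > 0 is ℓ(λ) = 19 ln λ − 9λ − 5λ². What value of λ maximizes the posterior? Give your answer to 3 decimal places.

λ̂_MAP = 1.000

ℓ'(λ) = 19/λ − 9 − 10λ. Setting this to zero and multiplying by λ: 10λ² + 9λ − 19 = 0.
λ = (−9 + √(9² + 4·10·19)) / (2·10) = (−9 + √841) / 20 = (−9 + 29)/20 = 1.
ℓ''(λ) = −19/λ² − 10 < 0, confirming a maximum.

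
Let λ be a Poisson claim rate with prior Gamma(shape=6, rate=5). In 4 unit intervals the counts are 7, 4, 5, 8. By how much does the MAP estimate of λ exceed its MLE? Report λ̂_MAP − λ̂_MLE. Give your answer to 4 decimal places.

MAP − MLE = -2.7778

Σxᵢ = 24. Posterior is Gamma(30, 9); MAP = (30−1)/9 = 29/9 ≈ 3.22222.
MLE = x̄ = 24/4 ≈ 6.00000.
Difference = 29/9 − 24/4 = -25/9 ≈ -2.7778.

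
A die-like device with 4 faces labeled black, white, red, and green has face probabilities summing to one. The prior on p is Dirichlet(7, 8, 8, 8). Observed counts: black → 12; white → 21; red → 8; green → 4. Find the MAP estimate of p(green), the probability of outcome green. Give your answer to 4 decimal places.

MAP estimate of p(green) = 0.1528

The posterior is Dirichlet(αᵢ + nᵢ) = Dirichlet(19, 29, 16, 12).
For a Dirichlet(a₁,…,a_K) with all aᵢ > 1, the mode has j-th component (aⱼ − 1)/(Σaᵢ − K).
Here Σaᵢ = 76 and K = 4, so p(green) = (12 − 1)/(76 − 4) = 11/72 ≈ 0.1528.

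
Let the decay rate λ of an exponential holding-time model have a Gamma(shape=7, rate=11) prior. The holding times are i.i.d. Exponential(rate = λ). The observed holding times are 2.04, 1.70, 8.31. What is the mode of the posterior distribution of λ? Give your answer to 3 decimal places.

The Exponential(rate=λ) likelihood is ∝ λ^n e^(−λΣtᵢ). Here n = 3 and Σtᵢ = 2.04 + 1.70 + 8.31 = 12.05.
Posterior ∝ λ^6e^(−11λ) · λ^3e^(−12.05λ) = λ^9e^(−23.05λ), i.e. Gamma(10, 23.05).
Mode = (a−1)/b = 9/23.05 ≈ 0.390.

λ̂_MAP = 0.390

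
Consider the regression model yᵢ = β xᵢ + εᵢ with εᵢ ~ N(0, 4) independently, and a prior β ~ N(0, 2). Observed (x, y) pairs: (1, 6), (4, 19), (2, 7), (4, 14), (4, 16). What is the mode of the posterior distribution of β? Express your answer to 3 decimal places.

β̂_MAP = 3.927

log p(β | y) = −Σ(yᵢ − βxᵢ)²/(2·4) − β²/(2·2) + const.
Setting the derivative to zero: Σxᵢ(yᵢ − βxᵢ)/4 − β/2 = 0, so β = Σxᵢyᵢ / (Σxᵢ² + σ²/τ²).
Σxᵢyᵢ = 1·6 + 4·19 + 2·7 + 4·14 + 4·16 = 216; Σxᵢ² = 53; σ²/τ² = 2.
β̂_MAP = 216 / (53 + 2) = 216/55 ≈ 3.927.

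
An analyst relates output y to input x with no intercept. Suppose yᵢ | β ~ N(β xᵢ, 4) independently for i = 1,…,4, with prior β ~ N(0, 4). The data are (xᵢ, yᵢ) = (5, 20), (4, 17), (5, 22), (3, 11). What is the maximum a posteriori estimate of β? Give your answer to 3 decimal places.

log p(β | y) = −Σ(yᵢ − βxᵢ)²/(2·4) − β²/(2·4) + const.
Setting the derivative to zero: Σxᵢ(yᵢ − βxᵢ)/4 − β/4 = 0, so β = Σxᵢyᵢ / (Σxᵢ² + σ²/τ²).
Σxᵢyᵢ = 5·20 + 4·17 + 5·22 + 3·11 = 311; Σxᵢ² = 75; σ²/τ² = 1.
β̂_MAP = 311 / (75 + 1) = 311/76 ≈ 4.092.

β̂_MAP = 4.092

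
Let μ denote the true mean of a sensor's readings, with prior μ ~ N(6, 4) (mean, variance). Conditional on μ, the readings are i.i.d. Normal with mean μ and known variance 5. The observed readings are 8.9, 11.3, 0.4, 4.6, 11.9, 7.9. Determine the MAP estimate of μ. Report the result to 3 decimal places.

n = 6; x̄ = (8.9 + 11.3 + 0.4 + 4.6 + 11.9 + 7.9)/6 = 45/6 = 7.5.
For a Normal prior and Normal likelihood with known variance, the posterior is Normal; its mode equals its mean, the precision-weighted average.
Prior precision 1/σ₀² = 1/4 = 0.25; data precision n/σ² = 6/5 = 1.2.
μ̂ = (0.25·6 + 1.2·7.5) / (0.25 + 1.2) = 10.5/1.45 = 210/29 ≈ 7.241.

μ̂_MAP = 7.241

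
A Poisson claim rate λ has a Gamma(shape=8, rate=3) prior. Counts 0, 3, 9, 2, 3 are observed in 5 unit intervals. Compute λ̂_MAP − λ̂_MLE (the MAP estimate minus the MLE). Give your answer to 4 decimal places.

Σxᵢ = 17. Posterior is Gamma(25, 8); MAP = (25−1)/8 = 24/8 ≈ 3.00000.
MLE = x̄ = 17/5 ≈ 3.40000.
Difference = 24/8 − 17/5 = -2/5 ≈ -0.4000.

MAP − MLE = -0.4000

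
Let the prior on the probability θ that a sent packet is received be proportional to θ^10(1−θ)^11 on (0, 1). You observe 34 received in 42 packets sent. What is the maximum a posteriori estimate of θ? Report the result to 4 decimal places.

θ̂_MAP = 0.6984

The prior density ∝ θ^10(1−θ)^11 is the kernel of Beta(11, 12).
Data: 34 successes in 42 trials. The binomial likelihood contributes θ^34(1−θ)^8, so the posterior is Beta(11+34, 12+8) = Beta(45, 20).
For Beta(a, b) with a, b > 1 the mode is (a−1)/(a+b−2) = 44/63 ≈ 0.6984.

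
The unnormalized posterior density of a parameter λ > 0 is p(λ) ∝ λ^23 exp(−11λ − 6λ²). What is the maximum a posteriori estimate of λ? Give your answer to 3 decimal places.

λ̂_MAP = 1.000

ℓ'(λ) = 23/λ − 11 − 12λ. Setting this to zero and multiplying by λ: 12λ² + 11λ − 23 = 0.
λ = (−11 + √(11² + 4·12·23)) / (2·12) = (−11 + √1225) / 24 = (−11 + 35)/24 = 1.
ℓ''(λ) = −23/λ² − 12 < 0, confirming a maximum.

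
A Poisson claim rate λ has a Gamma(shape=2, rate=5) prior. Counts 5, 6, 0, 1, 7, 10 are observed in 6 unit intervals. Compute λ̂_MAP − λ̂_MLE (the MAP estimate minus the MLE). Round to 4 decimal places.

Σxᵢ = 29. Posterior is Gamma(31, 11); MAP = (31−1)/11 = 30/11 ≈ 2.72727.
MLE = x̄ = 29/6 ≈ 4.83333.
Difference = 30/11 − 29/6 = -139/66 ≈ -2.1061.

MAP − MLE = -2.1061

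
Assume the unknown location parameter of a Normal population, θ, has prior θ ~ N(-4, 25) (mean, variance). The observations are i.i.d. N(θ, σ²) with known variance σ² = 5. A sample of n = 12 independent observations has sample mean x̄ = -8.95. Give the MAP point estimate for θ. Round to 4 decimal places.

θ̂_MAP = -8.8689

n = 12, x̄ = -8.95.
For a Normal prior and Normal likelihood with known variance, the posterior is Normal; its mode equals its mean, the precision-weighted average.
Prior precision 1/σ₀² = 1/25 = 0.04; data precision n/σ² = 12/5 = 2.4.
θ̂ = (0.04·(-4) + 2.4·(-8.95)) / (0.04 + 2.4) = (-21.64)/2.44 = -541/61 ≈ -8.8689.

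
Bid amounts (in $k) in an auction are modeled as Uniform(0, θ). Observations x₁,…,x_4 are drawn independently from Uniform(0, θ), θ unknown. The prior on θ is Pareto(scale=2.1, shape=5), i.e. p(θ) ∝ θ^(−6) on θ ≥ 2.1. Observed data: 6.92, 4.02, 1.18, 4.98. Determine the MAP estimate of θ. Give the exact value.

θ̂_MAP = 6.92

The Uniform(0, θ) likelihood is θ^(−n) for θ ≥ max(xᵢ), zero otherwise. Here max(xᵢ) = 6.92.
Posterior ∝ θ^(−6) · θ^(−4) = θ^(−10) on θ ≥ max(2.1, 6.92) = 6.92.
This density is strictly decreasing in θ, so the posterior mode lies at the lower boundary of the support.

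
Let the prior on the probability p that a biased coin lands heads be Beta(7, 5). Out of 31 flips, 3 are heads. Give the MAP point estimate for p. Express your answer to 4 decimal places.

p̂_MAP = 0.2195

Prior: Beta(7, 5).
Data: 3 successes in 31 trials. The binomial likelihood contributes p^3(1−p)^28, so the posterior is Beta(7+3, 5+28) = Beta(10, 33).
For Beta(a, b) with a, b > 1 the mode is (a−1)/(a+b−2) = 9/41 ≈ 0.2195.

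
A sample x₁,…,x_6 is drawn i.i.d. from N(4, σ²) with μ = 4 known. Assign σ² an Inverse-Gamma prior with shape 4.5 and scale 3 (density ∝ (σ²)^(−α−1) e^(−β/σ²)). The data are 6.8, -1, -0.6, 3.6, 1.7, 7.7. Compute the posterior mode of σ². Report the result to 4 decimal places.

Sum of squared deviations about the known mean: SS = (6.8−4)² + (-1−4)² + (-0.6−4)² + (3.6−4)² + (1.7−4)² + (7.7−4)² = 73.14.
The Normal likelihood contributes (σ²)^(−n/2) exp(−SS/(2σ²)), so the posterior is Inverse-Gamma(α + n/2, β + SS/2) = Inverse-Gamma(7.5, 39.57).
The mode of Inverse-Gamma(a, b) is b/(a+1) = 39.57/8.5 ≈ 4.6553.

σ̂²_MAP = 4.6553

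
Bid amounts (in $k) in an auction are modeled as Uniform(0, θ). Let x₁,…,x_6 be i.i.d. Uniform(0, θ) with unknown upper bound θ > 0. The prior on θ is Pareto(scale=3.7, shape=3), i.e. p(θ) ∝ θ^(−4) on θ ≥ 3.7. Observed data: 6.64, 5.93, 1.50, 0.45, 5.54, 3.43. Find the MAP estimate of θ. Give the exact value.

θ̂_MAP = 6.64

The Uniform(0, θ) likelihood is θ^(−n) for θ ≥ max(xᵢ), zero otherwise. Here max(xᵢ) = 6.64.
Posterior ∝ θ^(−4) · θ^(−6) = θ^(−10) on θ ≥ max(3.7, 6.64) = 6.64.
This density is strictly decreasing in θ, so the posterior mode lies at the lower boundary of the support.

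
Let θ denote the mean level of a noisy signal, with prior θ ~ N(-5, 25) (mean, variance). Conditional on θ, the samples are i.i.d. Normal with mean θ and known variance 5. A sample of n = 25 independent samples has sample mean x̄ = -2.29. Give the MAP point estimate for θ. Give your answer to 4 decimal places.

θ̂_MAP = -2.3115

n = 25, x̄ = -2.29.
For a Normal prior and Normal likelihood with known variance, the posterior is Normal; its mode equals its mean, the precision-weighted average.
Prior precision 1/σ₀² = 1/25 = 0.04; data precision n/σ² = 25/5 = 5.
θ̂ = (0.04·(-5) + 5·(-2.29)) / (0.04 + 5) = (-11.65)/5.04 = -1165/504 ≈ -2.3115.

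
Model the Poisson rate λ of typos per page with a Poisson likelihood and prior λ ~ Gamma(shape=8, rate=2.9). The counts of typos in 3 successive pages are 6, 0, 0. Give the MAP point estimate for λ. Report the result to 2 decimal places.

Σxᵢ = 6+0+0 = 6, with n = 3.
Posterior ∝ λ^7e^(−2.9λ) · λ^6e^(−3λ) = λ^13e^(−5.9λ), i.e. Gamma(shape=14, rate=5.9).
The mode of a Gamma(a, b) with a ≥ 1 (shape–rate) is (a−1)/b = 13/5.9 ≈ 2.20.

λ̂_MAP = 2.20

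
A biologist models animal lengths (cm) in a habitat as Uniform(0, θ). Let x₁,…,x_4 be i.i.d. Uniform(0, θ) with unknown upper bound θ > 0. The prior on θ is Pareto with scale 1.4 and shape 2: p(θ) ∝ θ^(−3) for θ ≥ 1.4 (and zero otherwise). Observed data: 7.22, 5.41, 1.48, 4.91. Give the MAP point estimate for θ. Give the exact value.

θ̂_MAP = 7.22

The Uniform(0, θ) likelihood is θ^(−n) for θ ≥ max(xᵢ), zero otherwise. Here max(xᵢ) = 7.22.
Posterior ∝ θ^(−3) · θ^(−4) = θ^(−7) on θ ≥ max(1.4, 7.22) = 7.22.
This density is strictly decreasing in θ, so the posterior mode lies at the lower boundary of the support.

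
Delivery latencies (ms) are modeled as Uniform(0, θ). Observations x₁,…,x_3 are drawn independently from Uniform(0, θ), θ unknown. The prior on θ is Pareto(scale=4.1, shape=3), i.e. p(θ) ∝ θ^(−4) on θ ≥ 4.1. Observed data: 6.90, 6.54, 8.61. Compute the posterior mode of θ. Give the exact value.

The Uniform(0, θ) likelihood is θ^(−n) for θ ≥ max(xᵢ), zero otherwise. Here max(xᵢ) = 8.61.
Posterior ∝ θ^(−4) · θ^(−3) = θ^(−7) on θ ≥ max(4.1, 8.61) = 8.61.
This density is strictly decreasing in θ, so the posterior mode lies at the lower boundary of the support.

θ̂_MAP = 8.61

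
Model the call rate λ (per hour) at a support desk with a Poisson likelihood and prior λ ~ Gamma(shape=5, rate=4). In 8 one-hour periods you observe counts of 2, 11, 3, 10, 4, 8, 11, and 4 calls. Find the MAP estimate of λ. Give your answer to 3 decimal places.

Σxᵢ = 2+11+3+10+4+8+11+4 = 53, with n = 8.
Posterior ∝ λ^4e^(−4λ) · λ^53e^(−8λ) = λ^57e^(−12λ), i.e. Gamma(shape=58, rate=12).
The mode of a Gamma(a, b) with a ≥ 1 (shape–rate) is (a−1)/b = 57/12 ≈ 4.750.

λ̂_MAP = 4.750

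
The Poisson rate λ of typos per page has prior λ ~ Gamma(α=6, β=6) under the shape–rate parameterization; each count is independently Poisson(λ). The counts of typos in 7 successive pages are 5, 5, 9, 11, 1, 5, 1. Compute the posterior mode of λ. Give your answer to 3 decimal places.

Σxᵢ = 5+5+9+11+1+5+1 = 37, with n = 7.
Posterior ∝ λ^5e^(−6λ) · λ^37e^(−7λ) = λ^42e^(−13λ), i.e. Gamma(shape=43, rate=13).
The mode of a Gamma(a, b) with a ≥ 1 (shape–rate) is (a−1)/b = 42/13 ≈ 3.231.

λ̂_MAP = 3.231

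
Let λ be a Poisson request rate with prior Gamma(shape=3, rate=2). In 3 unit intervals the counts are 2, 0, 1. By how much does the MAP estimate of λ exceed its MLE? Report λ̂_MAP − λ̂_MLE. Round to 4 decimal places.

MAP − MLE = 0.0000

Σxᵢ = 3. Posterior is Gamma(6, 5); MAP = (6−1)/5 = 5/5 ≈ 1.00000.
MLE = x̄ = 3/3 ≈ 1.00000.
Difference = 5/5 − 3/3 = 0 ≈ 0.0000.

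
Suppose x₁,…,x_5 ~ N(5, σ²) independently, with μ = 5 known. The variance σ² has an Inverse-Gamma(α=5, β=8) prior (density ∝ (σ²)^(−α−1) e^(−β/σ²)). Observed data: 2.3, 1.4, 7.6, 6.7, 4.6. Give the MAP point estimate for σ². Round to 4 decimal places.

σ̂²_MAP = 2.7094

Sum of squared deviations about the known mean: SS = (2.3−5)² + (1.4−5)² + (7.6−5)² + (6.7−5)² + (4.6−5)² = 30.06.
The Normal likelihood contributes (σ²)^(−n/2) exp(−SS/(2σ²)), so the posterior is Inverse-Gamma(α + n/2, β + SS/2) = Inverse-Gamma(7.5, 23.03).
The mode of Inverse-Gamma(a, b) is b/(a+1) = 23.03/8.5 ≈ 2.7094.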